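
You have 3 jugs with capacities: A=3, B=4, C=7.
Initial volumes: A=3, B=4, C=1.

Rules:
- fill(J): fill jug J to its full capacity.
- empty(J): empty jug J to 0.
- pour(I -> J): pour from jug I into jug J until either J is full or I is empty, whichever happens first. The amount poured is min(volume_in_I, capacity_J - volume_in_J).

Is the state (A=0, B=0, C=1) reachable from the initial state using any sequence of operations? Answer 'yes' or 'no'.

BFS from (A=3, B=4, C=1):
  1. empty(A) -> (A=0 B=4 C=1)
  2. empty(B) -> (A=0 B=0 C=1)
Target reached → yes.

Answer: yes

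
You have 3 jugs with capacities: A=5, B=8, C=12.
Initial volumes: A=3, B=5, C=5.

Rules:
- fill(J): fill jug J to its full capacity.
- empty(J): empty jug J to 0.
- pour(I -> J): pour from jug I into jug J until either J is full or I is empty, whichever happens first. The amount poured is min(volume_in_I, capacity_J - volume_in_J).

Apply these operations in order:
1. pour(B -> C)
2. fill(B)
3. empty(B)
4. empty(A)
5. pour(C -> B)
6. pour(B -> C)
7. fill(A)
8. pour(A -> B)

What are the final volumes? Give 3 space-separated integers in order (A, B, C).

Step 1: pour(B -> C) -> (A=3 B=0 C=10)
Step 2: fill(B) -> (A=3 B=8 C=10)
Step 3: empty(B) -> (A=3 B=0 C=10)
Step 4: empty(A) -> (A=0 B=0 C=10)
Step 5: pour(C -> B) -> (A=0 B=8 C=2)
Step 6: pour(B -> C) -> (A=0 B=0 C=10)
Step 7: fill(A) -> (A=5 B=0 C=10)
Step 8: pour(A -> B) -> (A=0 B=5 C=10)

Answer: 0 5 10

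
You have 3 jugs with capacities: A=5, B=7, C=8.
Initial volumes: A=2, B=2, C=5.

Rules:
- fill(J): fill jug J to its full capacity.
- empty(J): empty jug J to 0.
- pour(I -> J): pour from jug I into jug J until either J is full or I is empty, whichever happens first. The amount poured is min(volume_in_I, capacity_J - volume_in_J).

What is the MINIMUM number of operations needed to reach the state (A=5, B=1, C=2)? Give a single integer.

BFS from (A=2, B=2, C=5). One shortest path:
  1. pour(B -> C) -> (A=2 B=0 C=7)
  2. fill(B) -> (A=2 B=7 C=7)
  3. pour(B -> C) -> (A=2 B=6 C=8)
  4. empty(C) -> (A=2 B=6 C=0)
  5. pour(A -> C) -> (A=0 B=6 C=2)
  6. pour(B -> A) -> (A=5 B=1 C=2)
Reached target in 6 moves.

Answer: 6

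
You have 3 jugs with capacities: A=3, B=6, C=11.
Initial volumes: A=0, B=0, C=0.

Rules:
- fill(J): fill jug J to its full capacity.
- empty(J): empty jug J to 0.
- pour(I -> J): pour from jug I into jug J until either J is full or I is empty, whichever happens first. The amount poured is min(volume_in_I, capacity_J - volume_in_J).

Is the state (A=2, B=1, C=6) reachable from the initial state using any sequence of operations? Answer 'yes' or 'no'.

BFS explored all 236 reachable states.
Reachable set includes: (0,0,0), (0,0,1), (0,0,2), (0,0,3), (0,0,4), (0,0,5), (0,0,6), (0,0,7), (0,0,8), (0,0,9), (0,0,10), (0,0,11) ...
Target (A=2, B=1, C=6) not in reachable set → no.

Answer: no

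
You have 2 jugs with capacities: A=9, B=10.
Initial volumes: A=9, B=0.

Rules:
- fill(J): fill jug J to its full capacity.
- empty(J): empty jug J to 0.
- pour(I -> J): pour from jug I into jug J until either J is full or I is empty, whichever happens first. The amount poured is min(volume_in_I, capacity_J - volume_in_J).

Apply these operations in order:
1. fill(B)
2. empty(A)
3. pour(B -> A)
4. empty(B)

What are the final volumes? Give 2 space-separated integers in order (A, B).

Step 1: fill(B) -> (A=9 B=10)
Step 2: empty(A) -> (A=0 B=10)
Step 3: pour(B -> A) -> (A=9 B=1)
Step 4: empty(B) -> (A=9 B=0)

Answer: 9 0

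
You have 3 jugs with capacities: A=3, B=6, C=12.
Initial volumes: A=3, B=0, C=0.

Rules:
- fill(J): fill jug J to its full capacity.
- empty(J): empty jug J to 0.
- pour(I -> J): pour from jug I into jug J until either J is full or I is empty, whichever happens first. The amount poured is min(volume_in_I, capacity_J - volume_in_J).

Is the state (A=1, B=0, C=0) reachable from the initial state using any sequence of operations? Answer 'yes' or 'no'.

BFS explored all 30 reachable states.
Reachable set includes: (0,0,0), (0,0,3), (0,0,6), (0,0,9), (0,0,12), (0,3,0), (0,3,3), (0,3,6), (0,3,9), (0,3,12), (0,6,0), (0,6,3) ...
Target (A=1, B=0, C=0) not in reachable set → no.

Answer: no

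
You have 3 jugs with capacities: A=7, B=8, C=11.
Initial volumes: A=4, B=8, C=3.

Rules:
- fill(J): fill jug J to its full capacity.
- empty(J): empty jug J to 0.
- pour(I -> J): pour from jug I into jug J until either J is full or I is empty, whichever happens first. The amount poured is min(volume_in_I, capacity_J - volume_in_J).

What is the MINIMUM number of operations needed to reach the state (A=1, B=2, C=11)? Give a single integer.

Answer: 8

Derivation:
BFS from (A=4, B=8, C=3). One shortest path:
  1. empty(A) -> (A=0 B=8 C=3)
  2. pour(B -> A) -> (A=7 B=1 C=3)
  3. pour(A -> C) -> (A=0 B=1 C=10)
  4. pour(B -> A) -> (A=1 B=0 C=10)
  5. pour(C -> B) -> (A=1 B=8 C=2)
  6. empty(B) -> (A=1 B=0 C=2)
  7. pour(C -> B) -> (A=1 B=2 C=0)
  8. fill(C) -> (A=1 B=2 C=11)
Reached target in 8 moves.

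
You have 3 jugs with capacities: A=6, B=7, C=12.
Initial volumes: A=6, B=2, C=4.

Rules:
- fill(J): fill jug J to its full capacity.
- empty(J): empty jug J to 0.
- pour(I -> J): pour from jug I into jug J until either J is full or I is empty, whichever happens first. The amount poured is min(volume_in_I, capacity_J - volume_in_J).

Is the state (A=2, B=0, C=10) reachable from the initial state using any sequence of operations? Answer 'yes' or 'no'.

BFS from (A=6, B=2, C=4):
  1. pour(A -> C) -> (A=0 B=2 C=10)
  2. pour(B -> A) -> (A=2 B=0 C=10)
Target reached → yes.

Answer: yes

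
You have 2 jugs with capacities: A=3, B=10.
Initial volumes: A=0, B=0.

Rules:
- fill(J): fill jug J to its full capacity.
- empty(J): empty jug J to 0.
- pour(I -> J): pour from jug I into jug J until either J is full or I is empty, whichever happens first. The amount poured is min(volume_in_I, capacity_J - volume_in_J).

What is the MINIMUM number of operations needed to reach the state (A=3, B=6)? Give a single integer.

Answer: 5

Derivation:
BFS from (A=0, B=0). One shortest path:
  1. fill(A) -> (A=3 B=0)
  2. pour(A -> B) -> (A=0 B=3)
  3. fill(A) -> (A=3 B=3)
  4. pour(A -> B) -> (A=0 B=6)
  5. fill(A) -> (A=3 B=6)
Reached target in 5 moves.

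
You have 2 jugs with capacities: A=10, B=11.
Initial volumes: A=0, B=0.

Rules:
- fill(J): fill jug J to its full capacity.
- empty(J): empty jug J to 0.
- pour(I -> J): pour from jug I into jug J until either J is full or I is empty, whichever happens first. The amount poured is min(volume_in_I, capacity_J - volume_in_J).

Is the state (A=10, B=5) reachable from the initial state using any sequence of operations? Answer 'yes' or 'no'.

BFS from (A=0, B=0):
  1. fill(B) -> (A=0 B=11)
  2. pour(B -> A) -> (A=10 B=1)
  3. empty(A) -> (A=0 B=1)
  4. pour(B -> A) -> (A=1 B=0)
  5. fill(B) -> (A=1 B=11)
  6. pour(B -> A) -> (A=10 B=2)
  7. empty(A) -> (A=0 B=2)
  8. pour(B -> A) -> (A=2 B=0)
  9. fill(B) -> (A=2 B=11)
  10. pour(B -> A) -> (A=10 B=3)
  11. empty(A) -> (A=0 B=3)
  12. pour(B -> A) -> (A=3 B=0)
  13. fill(B) -> (A=3 B=11)
  14. pour(B -> A) -> (A=10 B=4)
  15. empty(A) -> (A=0 B=4)
  16. pour(B -> A) -> (A=4 B=0)
  17. fill(B) -> (A=4 B=11)
  18. pour(B -> A) -> (A=10 B=5)
Target reached → yes.

Answer: yes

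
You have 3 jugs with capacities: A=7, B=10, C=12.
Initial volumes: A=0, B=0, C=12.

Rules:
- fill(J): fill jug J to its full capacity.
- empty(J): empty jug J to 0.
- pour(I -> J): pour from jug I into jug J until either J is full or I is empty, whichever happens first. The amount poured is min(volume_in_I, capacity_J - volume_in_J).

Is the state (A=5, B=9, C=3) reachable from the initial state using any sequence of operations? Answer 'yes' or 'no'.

Answer: no

Derivation:
BFS explored all 550 reachable states.
Reachable set includes: (0,0,0), (0,0,1), (0,0,2), (0,0,3), (0,0,4), (0,0,5), (0,0,6), (0,0,7), (0,0,8), (0,0,9), (0,0,10), (0,0,11) ...
Target (A=5, B=9, C=3) not in reachable set → no.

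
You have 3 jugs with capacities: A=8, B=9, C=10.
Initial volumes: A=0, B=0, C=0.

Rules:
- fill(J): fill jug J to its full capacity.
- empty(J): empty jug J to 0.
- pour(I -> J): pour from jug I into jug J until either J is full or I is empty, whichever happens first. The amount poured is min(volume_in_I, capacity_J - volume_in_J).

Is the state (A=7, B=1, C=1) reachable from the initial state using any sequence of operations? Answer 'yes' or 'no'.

BFS explored all 486 reachable states.
Reachable set includes: (0,0,0), (0,0,1), (0,0,2), (0,0,3), (0,0,4), (0,0,5), (0,0,6), (0,0,7), (0,0,8), (0,0,9), (0,0,10), (0,1,0) ...
Target (A=7, B=1, C=1) not in reachable set → no.

Answer: no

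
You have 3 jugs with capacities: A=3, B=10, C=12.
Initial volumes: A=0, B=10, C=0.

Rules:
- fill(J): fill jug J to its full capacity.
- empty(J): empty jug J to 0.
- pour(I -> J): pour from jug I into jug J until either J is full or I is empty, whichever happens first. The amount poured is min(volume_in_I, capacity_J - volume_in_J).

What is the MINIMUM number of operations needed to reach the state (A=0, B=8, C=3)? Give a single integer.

BFS from (A=0, B=10, C=0). One shortest path:
  1. fill(A) -> (A=3 B=10 C=0)
  2. pour(B -> C) -> (A=3 B=0 C=10)
  3. fill(B) -> (A=3 B=10 C=10)
  4. pour(B -> C) -> (A=3 B=8 C=12)
  5. empty(C) -> (A=3 B=8 C=0)
  6. pour(A -> C) -> (A=0 B=8 C=3)
Reached target in 6 moves.

Answer: 6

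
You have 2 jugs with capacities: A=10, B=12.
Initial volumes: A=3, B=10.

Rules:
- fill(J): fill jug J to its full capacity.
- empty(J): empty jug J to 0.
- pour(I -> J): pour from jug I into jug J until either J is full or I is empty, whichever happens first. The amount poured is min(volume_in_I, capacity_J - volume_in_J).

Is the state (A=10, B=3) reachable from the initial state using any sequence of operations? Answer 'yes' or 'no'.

BFS from (A=3, B=10):
  1. pour(B -> A) -> (A=10 B=3)
Target reached → yes.

Answer: yes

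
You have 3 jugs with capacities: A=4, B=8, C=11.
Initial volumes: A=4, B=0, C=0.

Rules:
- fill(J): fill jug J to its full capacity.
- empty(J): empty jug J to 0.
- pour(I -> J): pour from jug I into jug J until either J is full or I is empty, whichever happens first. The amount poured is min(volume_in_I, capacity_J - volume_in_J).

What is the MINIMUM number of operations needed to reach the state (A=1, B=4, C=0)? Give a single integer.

BFS from (A=4, B=0, C=0). One shortest path:
  1. fill(B) -> (A=4 B=8 C=0)
  2. pour(B -> C) -> (A=4 B=0 C=8)
  3. pour(A -> B) -> (A=0 B=4 C=8)
  4. fill(A) -> (A=4 B=4 C=8)
  5. pour(A -> C) -> (A=1 B=4 C=11)
  6. empty(C) -> (A=1 B=4 C=0)
Reached target in 6 moves.

Answer: 6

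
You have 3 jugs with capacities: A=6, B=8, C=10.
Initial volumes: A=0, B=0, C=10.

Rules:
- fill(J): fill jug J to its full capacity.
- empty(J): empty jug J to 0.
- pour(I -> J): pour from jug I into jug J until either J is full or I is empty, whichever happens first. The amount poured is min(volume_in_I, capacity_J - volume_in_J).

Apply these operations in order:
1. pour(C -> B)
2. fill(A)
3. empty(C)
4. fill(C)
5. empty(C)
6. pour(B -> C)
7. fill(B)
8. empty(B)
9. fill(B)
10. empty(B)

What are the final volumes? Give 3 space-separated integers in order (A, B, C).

Step 1: pour(C -> B) -> (A=0 B=8 C=2)
Step 2: fill(A) -> (A=6 B=8 C=2)
Step 3: empty(C) -> (A=6 B=8 C=0)
Step 4: fill(C) -> (A=6 B=8 C=10)
Step 5: empty(C) -> (A=6 B=8 C=0)
Step 6: pour(B -> C) -> (A=6 B=0 C=8)
Step 7: fill(B) -> (A=6 B=8 C=8)
Step 8: empty(B) -> (A=6 B=0 C=8)
Step 9: fill(B) -> (A=6 B=8 C=8)
Step 10: empty(B) -> (A=6 B=0 C=8)

Answer: 6 0 8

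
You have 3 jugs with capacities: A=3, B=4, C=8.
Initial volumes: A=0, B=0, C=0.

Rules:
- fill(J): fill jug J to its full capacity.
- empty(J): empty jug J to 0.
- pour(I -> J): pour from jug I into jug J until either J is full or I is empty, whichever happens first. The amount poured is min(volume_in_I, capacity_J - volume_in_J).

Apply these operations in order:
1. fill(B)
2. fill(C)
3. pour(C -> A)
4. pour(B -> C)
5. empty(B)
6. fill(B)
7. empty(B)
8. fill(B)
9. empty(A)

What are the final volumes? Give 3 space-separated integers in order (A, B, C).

Answer: 0 4 8

Derivation:
Step 1: fill(B) -> (A=0 B=4 C=0)
Step 2: fill(C) -> (A=0 B=4 C=8)
Step 3: pour(C -> A) -> (A=3 B=4 C=5)
Step 4: pour(B -> C) -> (A=3 B=1 C=8)
Step 5: empty(B) -> (A=3 B=0 C=8)
Step 6: fill(B) -> (A=3 B=4 C=8)
Step 7: empty(B) -> (A=3 B=0 C=8)
Step 8: fill(B) -> (A=3 B=4 C=8)
Step 9: empty(A) -> (A=0 B=4 C=8)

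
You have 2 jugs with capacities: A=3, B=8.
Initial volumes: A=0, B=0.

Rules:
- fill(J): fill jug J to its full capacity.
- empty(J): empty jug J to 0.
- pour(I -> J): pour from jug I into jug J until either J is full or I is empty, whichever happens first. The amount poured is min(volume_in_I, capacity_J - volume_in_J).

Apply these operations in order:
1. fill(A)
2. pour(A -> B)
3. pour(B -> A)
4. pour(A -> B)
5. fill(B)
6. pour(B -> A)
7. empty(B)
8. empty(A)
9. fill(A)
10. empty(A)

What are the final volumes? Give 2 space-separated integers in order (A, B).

Step 1: fill(A) -> (A=3 B=0)
Step 2: pour(A -> B) -> (A=0 B=3)
Step 3: pour(B -> A) -> (A=3 B=0)
Step 4: pour(A -> B) -> (A=0 B=3)
Step 5: fill(B) -> (A=0 B=8)
Step 6: pour(B -> A) -> (A=3 B=5)
Step 7: empty(B) -> (A=3 B=0)
Step 8: empty(A) -> (A=0 B=0)
Step 9: fill(A) -> (A=3 B=0)
Step 10: empty(A) -> (A=0 B=0)

Answer: 0 0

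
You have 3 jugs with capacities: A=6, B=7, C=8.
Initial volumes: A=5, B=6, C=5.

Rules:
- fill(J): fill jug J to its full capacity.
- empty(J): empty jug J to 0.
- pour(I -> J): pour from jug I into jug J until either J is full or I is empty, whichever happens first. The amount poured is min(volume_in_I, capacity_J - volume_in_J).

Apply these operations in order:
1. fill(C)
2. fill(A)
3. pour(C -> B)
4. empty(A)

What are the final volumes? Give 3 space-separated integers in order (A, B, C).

Step 1: fill(C) -> (A=5 B=6 C=8)
Step 2: fill(A) -> (A=6 B=6 C=8)
Step 3: pour(C -> B) -> (A=6 B=7 C=7)
Step 4: empty(A) -> (A=0 B=7 C=7)

Answer: 0 7 7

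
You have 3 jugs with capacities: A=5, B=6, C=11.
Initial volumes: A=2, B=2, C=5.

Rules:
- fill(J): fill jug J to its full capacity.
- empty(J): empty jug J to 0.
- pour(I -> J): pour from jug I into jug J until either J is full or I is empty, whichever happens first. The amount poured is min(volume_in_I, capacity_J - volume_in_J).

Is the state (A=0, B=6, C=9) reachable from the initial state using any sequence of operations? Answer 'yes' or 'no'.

BFS from (A=2, B=2, C=5):
  1. fill(C) -> (A=2 B=2 C=11)
  2. pour(A -> B) -> (A=0 B=4 C=11)
  3. pour(C -> B) -> (A=0 B=6 C=9)
Target reached → yes.

Answer: yes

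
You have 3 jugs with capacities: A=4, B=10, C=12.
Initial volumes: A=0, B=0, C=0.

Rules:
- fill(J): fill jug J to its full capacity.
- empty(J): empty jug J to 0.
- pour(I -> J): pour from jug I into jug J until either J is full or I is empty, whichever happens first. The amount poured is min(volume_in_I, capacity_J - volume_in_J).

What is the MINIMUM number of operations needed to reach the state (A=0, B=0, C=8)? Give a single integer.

BFS from (A=0, B=0, C=0). One shortest path:
  1. fill(C) -> (A=0 B=0 C=12)
  2. pour(C -> A) -> (A=4 B=0 C=8)
  3. empty(A) -> (A=0 B=0 C=8)
Reached target in 3 moves.

Answer: 3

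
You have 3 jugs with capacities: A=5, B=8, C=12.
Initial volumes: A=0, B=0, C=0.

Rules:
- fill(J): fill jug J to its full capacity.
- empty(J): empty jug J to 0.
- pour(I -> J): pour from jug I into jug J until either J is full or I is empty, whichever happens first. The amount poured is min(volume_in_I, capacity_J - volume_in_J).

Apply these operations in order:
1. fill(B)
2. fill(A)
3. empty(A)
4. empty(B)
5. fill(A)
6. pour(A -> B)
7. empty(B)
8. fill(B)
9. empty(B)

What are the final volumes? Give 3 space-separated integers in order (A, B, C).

Answer: 0 0 0

Derivation:
Step 1: fill(B) -> (A=0 B=8 C=0)
Step 2: fill(A) -> (A=5 B=8 C=0)
Step 3: empty(A) -> (A=0 B=8 C=0)
Step 4: empty(B) -> (A=0 B=0 C=0)
Step 5: fill(A) -> (A=5 B=0 C=0)
Step 6: pour(A -> B) -> (A=0 B=5 C=0)
Step 7: empty(B) -> (A=0 B=0 C=0)
Step 8: fill(B) -> (A=0 B=8 C=0)
Step 9: empty(B) -> (A=0 B=0 C=0)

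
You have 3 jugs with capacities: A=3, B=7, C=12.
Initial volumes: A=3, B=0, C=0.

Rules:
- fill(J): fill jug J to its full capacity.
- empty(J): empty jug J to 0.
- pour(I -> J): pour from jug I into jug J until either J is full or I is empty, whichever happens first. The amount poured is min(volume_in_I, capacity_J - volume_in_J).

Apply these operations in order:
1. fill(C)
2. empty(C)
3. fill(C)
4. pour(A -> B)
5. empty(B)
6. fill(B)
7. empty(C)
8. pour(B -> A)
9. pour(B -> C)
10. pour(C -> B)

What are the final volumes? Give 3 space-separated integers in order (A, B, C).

Answer: 3 4 0

Derivation:
Step 1: fill(C) -> (A=3 B=0 C=12)
Step 2: empty(C) -> (A=3 B=0 C=0)
Step 3: fill(C) -> (A=3 B=0 C=12)
Step 4: pour(A -> B) -> (A=0 B=3 C=12)
Step 5: empty(B) -> (A=0 B=0 C=12)
Step 6: fill(B) -> (A=0 B=7 C=12)
Step 7: empty(C) -> (A=0 B=7 C=0)
Step 8: pour(B -> A) -> (A=3 B=4 C=0)
Step 9: pour(B -> C) -> (A=3 B=0 C=4)
Step 10: pour(C -> B) -> (A=3 B=4 C=0)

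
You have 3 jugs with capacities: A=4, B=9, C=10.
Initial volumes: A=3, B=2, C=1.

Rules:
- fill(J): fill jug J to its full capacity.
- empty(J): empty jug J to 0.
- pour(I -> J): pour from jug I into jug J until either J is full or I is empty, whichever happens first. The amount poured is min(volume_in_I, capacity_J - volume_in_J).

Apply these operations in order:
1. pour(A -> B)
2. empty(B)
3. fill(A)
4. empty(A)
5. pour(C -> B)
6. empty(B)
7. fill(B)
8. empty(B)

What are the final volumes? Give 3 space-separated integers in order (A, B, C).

Answer: 0 0 0

Derivation:
Step 1: pour(A -> B) -> (A=0 B=5 C=1)
Step 2: empty(B) -> (A=0 B=0 C=1)
Step 3: fill(A) -> (A=4 B=0 C=1)
Step 4: empty(A) -> (A=0 B=0 C=1)
Step 5: pour(C -> B) -> (A=0 B=1 C=0)
Step 6: empty(B) -> (A=0 B=0 C=0)
Step 7: fill(B) -> (A=0 B=9 C=0)
Step 8: empty(B) -> (A=0 B=0 C=0)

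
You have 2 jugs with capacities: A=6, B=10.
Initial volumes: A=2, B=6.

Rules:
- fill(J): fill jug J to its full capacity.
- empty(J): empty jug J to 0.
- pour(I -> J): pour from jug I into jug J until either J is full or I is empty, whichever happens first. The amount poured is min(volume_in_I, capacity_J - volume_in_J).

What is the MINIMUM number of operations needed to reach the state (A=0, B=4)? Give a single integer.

Answer: 4

Derivation:
BFS from (A=2, B=6). One shortest path:
  1. empty(A) -> (A=0 B=6)
  2. fill(B) -> (A=0 B=10)
  3. pour(B -> A) -> (A=6 B=4)
  4. empty(A) -> (A=0 B=4)
Reached target in 4 moves.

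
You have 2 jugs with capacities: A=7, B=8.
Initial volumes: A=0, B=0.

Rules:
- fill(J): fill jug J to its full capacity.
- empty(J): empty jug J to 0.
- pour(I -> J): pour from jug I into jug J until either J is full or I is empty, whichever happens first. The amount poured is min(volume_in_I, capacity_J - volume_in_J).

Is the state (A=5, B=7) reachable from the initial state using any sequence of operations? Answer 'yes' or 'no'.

Answer: no

Derivation:
BFS explored all 30 reachable states.
Reachable set includes: (0,0), (0,1), (0,2), (0,3), (0,4), (0,5), (0,6), (0,7), (0,8), (1,0), (1,8), (2,0) ...
Target (A=5, B=7) not in reachable set → no.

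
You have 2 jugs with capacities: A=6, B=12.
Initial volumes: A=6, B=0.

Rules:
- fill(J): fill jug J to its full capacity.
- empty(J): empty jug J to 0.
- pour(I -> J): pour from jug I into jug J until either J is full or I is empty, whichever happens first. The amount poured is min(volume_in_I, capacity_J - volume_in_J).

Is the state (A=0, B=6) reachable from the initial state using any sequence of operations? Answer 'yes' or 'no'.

Answer: yes

Derivation:
BFS from (A=6, B=0):
  1. pour(A -> B) -> (A=0 B=6)
Target reached → yes.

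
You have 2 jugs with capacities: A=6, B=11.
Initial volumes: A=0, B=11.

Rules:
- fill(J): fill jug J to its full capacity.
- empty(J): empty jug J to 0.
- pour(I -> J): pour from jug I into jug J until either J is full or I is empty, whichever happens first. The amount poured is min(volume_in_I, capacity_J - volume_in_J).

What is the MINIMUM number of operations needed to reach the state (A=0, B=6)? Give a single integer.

Answer: 3

Derivation:
BFS from (A=0, B=11). One shortest path:
  1. fill(A) -> (A=6 B=11)
  2. empty(B) -> (A=6 B=0)
  3. pour(A -> B) -> (A=0 B=6)
Reached target in 3 moves.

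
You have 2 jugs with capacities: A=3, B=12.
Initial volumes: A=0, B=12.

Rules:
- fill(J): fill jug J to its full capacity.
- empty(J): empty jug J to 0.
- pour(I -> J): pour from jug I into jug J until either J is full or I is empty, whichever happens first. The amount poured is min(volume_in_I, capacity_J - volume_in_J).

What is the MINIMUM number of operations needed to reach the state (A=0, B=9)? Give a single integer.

BFS from (A=0, B=12). One shortest path:
  1. pour(B -> A) -> (A=3 B=9)
  2. empty(A) -> (A=0 B=9)
Reached target in 2 moves.

Answer: 2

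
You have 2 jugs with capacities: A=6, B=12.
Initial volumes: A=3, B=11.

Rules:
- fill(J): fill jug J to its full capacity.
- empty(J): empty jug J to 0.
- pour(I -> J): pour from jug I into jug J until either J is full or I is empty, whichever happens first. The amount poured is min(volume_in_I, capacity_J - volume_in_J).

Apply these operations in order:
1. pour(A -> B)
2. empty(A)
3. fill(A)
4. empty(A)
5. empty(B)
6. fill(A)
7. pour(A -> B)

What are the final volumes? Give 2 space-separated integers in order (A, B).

Step 1: pour(A -> B) -> (A=2 B=12)
Step 2: empty(A) -> (A=0 B=12)
Step 3: fill(A) -> (A=6 B=12)
Step 4: empty(A) -> (A=0 B=12)
Step 5: empty(B) -> (A=0 B=0)
Step 6: fill(A) -> (A=6 B=0)
Step 7: pour(A -> B) -> (A=0 B=6)

Answer: 0 6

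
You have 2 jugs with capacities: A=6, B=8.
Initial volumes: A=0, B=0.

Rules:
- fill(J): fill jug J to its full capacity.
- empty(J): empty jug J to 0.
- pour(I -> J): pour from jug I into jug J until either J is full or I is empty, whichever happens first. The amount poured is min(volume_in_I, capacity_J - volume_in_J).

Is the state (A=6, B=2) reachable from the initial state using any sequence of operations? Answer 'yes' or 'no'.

BFS from (A=0, B=0):
  1. fill(B) -> (A=0 B=8)
  2. pour(B -> A) -> (A=6 B=2)
Target reached → yes.

Answer: yes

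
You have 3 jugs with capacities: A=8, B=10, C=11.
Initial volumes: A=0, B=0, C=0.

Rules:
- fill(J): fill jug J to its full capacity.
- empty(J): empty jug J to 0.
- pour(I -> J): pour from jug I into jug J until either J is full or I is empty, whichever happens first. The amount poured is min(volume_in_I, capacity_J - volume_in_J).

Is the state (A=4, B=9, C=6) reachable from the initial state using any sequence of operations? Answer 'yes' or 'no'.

Answer: no

Derivation:
BFS explored all 558 reachable states.
Reachable set includes: (0,0,0), (0,0,1), (0,0,2), (0,0,3), (0,0,4), (0,0,5), (0,0,6), (0,0,7), (0,0,8), (0,0,9), (0,0,10), (0,0,11) ...
Target (A=4, B=9, C=6) not in reachable set → no.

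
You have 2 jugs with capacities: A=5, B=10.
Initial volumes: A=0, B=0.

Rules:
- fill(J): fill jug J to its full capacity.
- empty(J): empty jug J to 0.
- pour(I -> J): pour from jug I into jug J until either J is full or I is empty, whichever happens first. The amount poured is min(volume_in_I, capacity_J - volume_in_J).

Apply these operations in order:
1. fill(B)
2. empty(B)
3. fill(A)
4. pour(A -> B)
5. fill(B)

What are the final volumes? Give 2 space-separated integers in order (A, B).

Step 1: fill(B) -> (A=0 B=10)
Step 2: empty(B) -> (A=0 B=0)
Step 3: fill(A) -> (A=5 B=0)
Step 4: pour(A -> B) -> (A=0 B=5)
Step 5: fill(B) -> (A=0 B=10)

Answer: 0 10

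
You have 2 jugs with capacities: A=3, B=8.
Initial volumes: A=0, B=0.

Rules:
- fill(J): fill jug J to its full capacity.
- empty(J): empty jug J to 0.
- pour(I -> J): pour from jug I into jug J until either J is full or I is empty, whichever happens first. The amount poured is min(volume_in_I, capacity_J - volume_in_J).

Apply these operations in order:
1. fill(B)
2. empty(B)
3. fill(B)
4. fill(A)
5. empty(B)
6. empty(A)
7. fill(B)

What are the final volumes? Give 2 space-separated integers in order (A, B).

Answer: 0 8

Derivation:
Step 1: fill(B) -> (A=0 B=8)
Step 2: empty(B) -> (A=0 B=0)
Step 3: fill(B) -> (A=0 B=8)
Step 4: fill(A) -> (A=3 B=8)
Step 5: empty(B) -> (A=3 B=0)
Step 6: empty(A) -> (A=0 B=0)
Step 7: fill(B) -> (A=0 B=8)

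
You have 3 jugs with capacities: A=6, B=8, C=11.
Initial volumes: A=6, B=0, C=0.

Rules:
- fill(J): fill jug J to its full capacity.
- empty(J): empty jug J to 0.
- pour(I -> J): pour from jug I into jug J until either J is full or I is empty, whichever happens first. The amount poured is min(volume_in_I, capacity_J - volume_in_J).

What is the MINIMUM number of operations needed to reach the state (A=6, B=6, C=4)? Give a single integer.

Answer: 8

Derivation:
BFS from (A=6, B=0, C=0). One shortest path:
  1. empty(A) -> (A=0 B=0 C=0)
  2. fill(B) -> (A=0 B=8 C=0)
  3. pour(B -> A) -> (A=6 B=2 C=0)
  4. pour(B -> C) -> (A=6 B=0 C=2)
  5. fill(B) -> (A=6 B=8 C=2)
  6. pour(B -> C) -> (A=6 B=0 C=10)
  7. pour(A -> B) -> (A=0 B=6 C=10)
  8. pour(C -> A) -> (A=6 B=6 C=4)
Reached target in 8 moves.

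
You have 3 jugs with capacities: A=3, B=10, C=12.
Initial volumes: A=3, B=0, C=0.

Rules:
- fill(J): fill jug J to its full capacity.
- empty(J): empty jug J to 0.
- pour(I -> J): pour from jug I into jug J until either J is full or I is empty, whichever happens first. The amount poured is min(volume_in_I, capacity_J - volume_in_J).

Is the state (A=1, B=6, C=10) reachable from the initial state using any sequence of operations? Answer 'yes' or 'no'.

Answer: no

Derivation:
BFS explored all 374 reachable states.
Reachable set includes: (0,0,0), (0,0,1), (0,0,2), (0,0,3), (0,0,4), (0,0,5), (0,0,6), (0,0,7), (0,0,8), (0,0,9), (0,0,10), (0,0,11) ...
Target (A=1, B=6, C=10) not in reachable set → no.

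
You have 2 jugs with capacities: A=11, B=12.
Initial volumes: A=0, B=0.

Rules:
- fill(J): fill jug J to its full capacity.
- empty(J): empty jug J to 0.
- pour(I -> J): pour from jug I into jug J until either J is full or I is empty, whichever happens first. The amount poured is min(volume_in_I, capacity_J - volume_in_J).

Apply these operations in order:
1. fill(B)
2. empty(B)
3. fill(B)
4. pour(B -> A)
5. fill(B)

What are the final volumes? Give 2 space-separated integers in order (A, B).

Answer: 11 12

Derivation:
Step 1: fill(B) -> (A=0 B=12)
Step 2: empty(B) -> (A=0 B=0)
Step 3: fill(B) -> (A=0 B=12)
Step 4: pour(B -> A) -> (A=11 B=1)
Step 5: fill(B) -> (A=11 B=12)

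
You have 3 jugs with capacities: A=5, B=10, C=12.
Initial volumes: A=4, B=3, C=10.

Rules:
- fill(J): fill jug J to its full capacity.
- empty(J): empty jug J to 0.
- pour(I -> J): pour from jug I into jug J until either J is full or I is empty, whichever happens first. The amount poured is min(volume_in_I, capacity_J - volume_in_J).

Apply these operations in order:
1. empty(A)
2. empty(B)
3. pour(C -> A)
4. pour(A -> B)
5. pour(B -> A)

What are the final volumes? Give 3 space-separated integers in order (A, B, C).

Step 1: empty(A) -> (A=0 B=3 C=10)
Step 2: empty(B) -> (A=0 B=0 C=10)
Step 3: pour(C -> A) -> (A=5 B=0 C=5)
Step 4: pour(A -> B) -> (A=0 B=5 C=5)
Step 5: pour(B -> A) -> (A=5 B=0 C=5)

Answer: 5 0 5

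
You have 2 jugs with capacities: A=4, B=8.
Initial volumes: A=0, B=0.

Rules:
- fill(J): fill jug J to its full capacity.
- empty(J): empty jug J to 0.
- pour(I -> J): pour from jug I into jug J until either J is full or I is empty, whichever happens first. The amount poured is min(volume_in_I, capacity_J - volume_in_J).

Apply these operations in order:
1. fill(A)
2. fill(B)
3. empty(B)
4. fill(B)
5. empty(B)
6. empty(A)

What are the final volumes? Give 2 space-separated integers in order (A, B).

Answer: 0 0

Derivation:
Step 1: fill(A) -> (A=4 B=0)
Step 2: fill(B) -> (A=4 B=8)
Step 3: empty(B) -> (A=4 B=0)
Step 4: fill(B) -> (A=4 B=8)
Step 5: empty(B) -> (A=4 B=0)
Step 6: empty(A) -> (A=0 B=0)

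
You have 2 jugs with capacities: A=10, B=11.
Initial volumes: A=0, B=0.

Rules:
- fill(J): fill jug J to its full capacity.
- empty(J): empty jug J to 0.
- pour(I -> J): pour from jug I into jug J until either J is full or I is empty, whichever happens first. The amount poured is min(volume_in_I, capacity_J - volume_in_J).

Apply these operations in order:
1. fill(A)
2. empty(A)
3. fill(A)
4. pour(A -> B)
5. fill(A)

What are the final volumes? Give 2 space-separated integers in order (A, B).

Answer: 10 10

Derivation:
Step 1: fill(A) -> (A=10 B=0)
Step 2: empty(A) -> (A=0 B=0)
Step 3: fill(A) -> (A=10 B=0)
Step 4: pour(A -> B) -> (A=0 B=10)
Step 5: fill(A) -> (A=10 B=10)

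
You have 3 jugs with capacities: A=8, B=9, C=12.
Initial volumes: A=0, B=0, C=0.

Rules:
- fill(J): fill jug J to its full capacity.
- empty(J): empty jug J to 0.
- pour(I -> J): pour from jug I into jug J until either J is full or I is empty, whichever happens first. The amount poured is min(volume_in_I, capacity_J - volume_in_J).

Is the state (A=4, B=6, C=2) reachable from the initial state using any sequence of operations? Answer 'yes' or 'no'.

Answer: no

Derivation:
BFS explored all 554 reachable states.
Reachable set includes: (0,0,0), (0,0,1), (0,0,2), (0,0,3), (0,0,4), (0,0,5), (0,0,6), (0,0,7), (0,0,8), (0,0,9), (0,0,10), (0,0,11) ...
Target (A=4, B=6, C=2) not in reachable set → no.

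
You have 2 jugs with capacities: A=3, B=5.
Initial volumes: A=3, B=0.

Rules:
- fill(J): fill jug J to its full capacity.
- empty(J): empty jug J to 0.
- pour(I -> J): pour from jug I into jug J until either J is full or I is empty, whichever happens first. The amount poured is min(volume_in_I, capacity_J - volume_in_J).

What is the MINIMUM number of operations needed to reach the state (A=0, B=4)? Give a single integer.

BFS from (A=3, B=0). One shortest path:
  1. pour(A -> B) -> (A=0 B=3)
  2. fill(A) -> (A=3 B=3)
  3. pour(A -> B) -> (A=1 B=5)
  4. empty(B) -> (A=1 B=0)
  5. pour(A -> B) -> (A=0 B=1)
  6. fill(A) -> (A=3 B=1)
  7. pour(A -> B) -> (A=0 B=4)
Reached target in 7 moves.

Answer: 7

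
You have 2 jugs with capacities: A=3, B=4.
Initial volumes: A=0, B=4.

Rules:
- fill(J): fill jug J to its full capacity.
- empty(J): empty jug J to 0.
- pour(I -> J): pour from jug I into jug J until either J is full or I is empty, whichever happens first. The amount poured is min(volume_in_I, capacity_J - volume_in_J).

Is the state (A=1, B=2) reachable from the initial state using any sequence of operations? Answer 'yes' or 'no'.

BFS explored all 14 reachable states.
Reachable set includes: (0,0), (0,1), (0,2), (0,3), (0,4), (1,0), (1,4), (2,0), (2,4), (3,0), (3,1), (3,2) ...
Target (A=1, B=2) not in reachable set → no.

Answer: no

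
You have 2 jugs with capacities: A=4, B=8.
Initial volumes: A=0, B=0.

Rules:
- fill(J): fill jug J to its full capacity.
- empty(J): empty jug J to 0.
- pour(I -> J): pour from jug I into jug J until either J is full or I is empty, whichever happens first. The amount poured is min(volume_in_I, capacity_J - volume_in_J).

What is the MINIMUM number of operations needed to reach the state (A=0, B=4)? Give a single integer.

Answer: 2

Derivation:
BFS from (A=0, B=0). One shortest path:
  1. fill(A) -> (A=4 B=0)
  2. pour(A -> B) -> (A=0 B=4)
Reached target in 2 moves.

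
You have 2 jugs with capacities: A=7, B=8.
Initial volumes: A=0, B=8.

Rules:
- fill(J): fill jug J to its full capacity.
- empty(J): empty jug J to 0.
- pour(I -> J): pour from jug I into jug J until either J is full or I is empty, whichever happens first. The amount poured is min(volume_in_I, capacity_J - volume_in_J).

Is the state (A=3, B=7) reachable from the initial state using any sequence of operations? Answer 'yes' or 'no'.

Answer: no

Derivation:
BFS explored all 30 reachable states.
Reachable set includes: (0,0), (0,1), (0,2), (0,3), (0,4), (0,5), (0,6), (0,7), (0,8), (1,0), (1,8), (2,0) ...
Target (A=3, B=7) not in reachable set → no.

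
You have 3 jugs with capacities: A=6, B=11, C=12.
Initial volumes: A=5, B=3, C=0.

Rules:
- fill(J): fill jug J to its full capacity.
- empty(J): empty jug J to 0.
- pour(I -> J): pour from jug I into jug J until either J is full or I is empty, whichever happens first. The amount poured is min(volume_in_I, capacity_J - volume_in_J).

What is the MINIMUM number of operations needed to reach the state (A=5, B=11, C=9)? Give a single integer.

Answer: 6

Derivation:
BFS from (A=5, B=3, C=0). One shortest path:
  1. pour(A -> C) -> (A=0 B=3 C=5)
  2. fill(A) -> (A=6 B=3 C=5)
  3. pour(A -> B) -> (A=0 B=9 C=5)
  4. pour(C -> A) -> (A=5 B=9 C=0)
  5. pour(B -> C) -> (A=5 B=0 C=9)
  6. fill(B) -> (A=5 B=11 C=9)
Reached target in 6 moves.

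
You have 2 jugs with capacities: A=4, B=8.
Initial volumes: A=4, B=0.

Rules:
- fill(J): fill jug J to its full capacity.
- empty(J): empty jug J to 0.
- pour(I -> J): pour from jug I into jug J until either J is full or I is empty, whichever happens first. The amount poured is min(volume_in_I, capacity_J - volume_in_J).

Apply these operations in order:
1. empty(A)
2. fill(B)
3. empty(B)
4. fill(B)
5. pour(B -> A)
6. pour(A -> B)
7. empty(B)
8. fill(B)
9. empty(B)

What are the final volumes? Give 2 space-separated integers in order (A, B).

Step 1: empty(A) -> (A=0 B=0)
Step 2: fill(B) -> (A=0 B=8)
Step 3: empty(B) -> (A=0 B=0)
Step 4: fill(B) -> (A=0 B=8)
Step 5: pour(B -> A) -> (A=4 B=4)
Step 6: pour(A -> B) -> (A=0 B=8)
Step 7: empty(B) -> (A=0 B=0)
Step 8: fill(B) -> (A=0 B=8)
Step 9: empty(B) -> (A=0 B=0)

Answer: 0 0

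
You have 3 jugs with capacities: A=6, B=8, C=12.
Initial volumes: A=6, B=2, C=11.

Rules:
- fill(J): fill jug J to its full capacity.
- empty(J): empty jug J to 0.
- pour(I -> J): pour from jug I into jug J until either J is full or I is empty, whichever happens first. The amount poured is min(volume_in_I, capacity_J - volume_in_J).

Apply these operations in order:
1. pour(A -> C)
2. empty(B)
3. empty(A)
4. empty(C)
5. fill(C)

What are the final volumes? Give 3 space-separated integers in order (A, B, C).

Answer: 0 0 12

Derivation:
Step 1: pour(A -> C) -> (A=5 B=2 C=12)
Step 2: empty(B) -> (A=5 B=0 C=12)
Step 3: empty(A) -> (A=0 B=0 C=12)
Step 4: empty(C) -> (A=0 B=0 C=0)
Step 5: fill(C) -> (A=0 B=0 C=12)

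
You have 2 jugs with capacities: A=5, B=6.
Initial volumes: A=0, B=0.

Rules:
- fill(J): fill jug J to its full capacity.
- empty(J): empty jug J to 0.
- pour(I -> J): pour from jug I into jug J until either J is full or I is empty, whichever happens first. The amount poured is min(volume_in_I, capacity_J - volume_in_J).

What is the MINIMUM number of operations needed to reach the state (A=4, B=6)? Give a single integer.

BFS from (A=0, B=0). One shortest path:
  1. fill(A) -> (A=5 B=0)
  2. pour(A -> B) -> (A=0 B=5)
  3. fill(A) -> (A=5 B=5)
  4. pour(A -> B) -> (A=4 B=6)
Reached target in 4 moves.

Answer: 4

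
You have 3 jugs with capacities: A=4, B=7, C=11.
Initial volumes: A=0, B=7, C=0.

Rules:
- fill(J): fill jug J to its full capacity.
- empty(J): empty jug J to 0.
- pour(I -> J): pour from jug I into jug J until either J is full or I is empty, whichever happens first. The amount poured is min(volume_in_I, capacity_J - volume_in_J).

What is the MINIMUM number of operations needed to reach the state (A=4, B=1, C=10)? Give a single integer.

Answer: 8

Derivation:
BFS from (A=0, B=7, C=0). One shortest path:
  1. fill(A) -> (A=4 B=7 C=0)
  2. pour(B -> C) -> (A=4 B=0 C=7)
  3. pour(A -> B) -> (A=0 B=4 C=7)
  4. pour(C -> A) -> (A=4 B=4 C=3)
  5. pour(A -> B) -> (A=1 B=7 C=3)
  6. pour(B -> C) -> (A=1 B=0 C=10)
  7. pour(A -> B) -> (A=0 B=1 C=10)
  8. fill(A) -> (A=4 B=1 C=10)
Reached target in 8 moves.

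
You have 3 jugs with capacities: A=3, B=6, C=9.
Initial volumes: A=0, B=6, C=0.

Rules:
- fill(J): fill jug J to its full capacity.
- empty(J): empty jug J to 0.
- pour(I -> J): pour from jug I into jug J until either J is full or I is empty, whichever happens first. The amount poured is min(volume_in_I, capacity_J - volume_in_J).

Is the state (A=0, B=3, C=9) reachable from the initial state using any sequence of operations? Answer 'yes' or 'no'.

Answer: yes

Derivation:
BFS from (A=0, B=6, C=0):
  1. fill(C) -> (A=0 B=6 C=9)
  2. pour(B -> A) -> (A=3 B=3 C=9)
  3. empty(A) -> (A=0 B=3 C=9)
Target reached → yes.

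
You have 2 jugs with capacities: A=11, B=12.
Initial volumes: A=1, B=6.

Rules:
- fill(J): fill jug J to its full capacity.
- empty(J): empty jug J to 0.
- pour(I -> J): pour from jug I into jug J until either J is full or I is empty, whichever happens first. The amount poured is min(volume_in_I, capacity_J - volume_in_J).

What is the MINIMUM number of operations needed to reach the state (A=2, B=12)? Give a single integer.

Answer: 5

Derivation:
BFS from (A=1, B=6). One shortest path:
  1. fill(B) -> (A=1 B=12)
  2. pour(B -> A) -> (A=11 B=2)
  3. empty(A) -> (A=0 B=2)
  4. pour(B -> A) -> (A=2 B=0)
  5. fill(B) -> (A=2 B=12)
Reached target in 5 moves.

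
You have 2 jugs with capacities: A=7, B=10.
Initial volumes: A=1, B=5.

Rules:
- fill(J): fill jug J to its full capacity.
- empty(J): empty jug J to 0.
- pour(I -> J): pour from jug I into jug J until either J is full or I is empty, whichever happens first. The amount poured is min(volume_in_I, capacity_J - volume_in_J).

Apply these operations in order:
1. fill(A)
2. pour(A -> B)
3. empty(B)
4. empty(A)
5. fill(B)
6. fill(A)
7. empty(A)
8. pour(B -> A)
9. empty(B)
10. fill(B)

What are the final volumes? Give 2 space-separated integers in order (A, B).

Answer: 7 10

Derivation:
Step 1: fill(A) -> (A=7 B=5)
Step 2: pour(A -> B) -> (A=2 B=10)
Step 3: empty(B) -> (A=2 B=0)
Step 4: empty(A) -> (A=0 B=0)
Step 5: fill(B) -> (A=0 B=10)
Step 6: fill(A) -> (A=7 B=10)
Step 7: empty(A) -> (A=0 B=10)
Step 8: pour(B -> A) -> (A=7 B=3)
Step 9: empty(B) -> (A=7 B=0)
Step 10: fill(B) -> (A=7 B=10)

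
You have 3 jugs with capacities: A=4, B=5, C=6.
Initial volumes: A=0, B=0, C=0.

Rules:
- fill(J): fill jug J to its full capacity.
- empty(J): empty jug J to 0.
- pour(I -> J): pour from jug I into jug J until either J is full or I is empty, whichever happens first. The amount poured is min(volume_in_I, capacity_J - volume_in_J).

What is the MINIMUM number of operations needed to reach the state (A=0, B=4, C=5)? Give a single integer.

Answer: 4

Derivation:
BFS from (A=0, B=0, C=0). One shortest path:
  1. fill(A) -> (A=4 B=0 C=0)
  2. fill(B) -> (A=4 B=5 C=0)
  3. pour(B -> C) -> (A=4 B=0 C=5)
  4. pour(A -> B) -> (A=0 B=4 C=5)
Reached target in 4 moves.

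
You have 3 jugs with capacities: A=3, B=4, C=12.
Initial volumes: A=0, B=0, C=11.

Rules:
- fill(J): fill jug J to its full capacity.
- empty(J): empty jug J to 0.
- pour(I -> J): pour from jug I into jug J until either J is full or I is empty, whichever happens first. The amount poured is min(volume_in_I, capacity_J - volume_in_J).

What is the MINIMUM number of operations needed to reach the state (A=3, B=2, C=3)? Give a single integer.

BFS from (A=0, B=0, C=11). One shortest path:
  1. pour(C -> B) -> (A=0 B=4 C=7)
  2. pour(B -> A) -> (A=3 B=1 C=7)
  3. empty(A) -> (A=0 B=1 C=7)
  4. pour(B -> A) -> (A=1 B=0 C=7)
  5. pour(C -> B) -> (A=1 B=4 C=3)
  6. pour(B -> A) -> (A=3 B=2 C=3)
Reached target in 6 moves.

Answer: 6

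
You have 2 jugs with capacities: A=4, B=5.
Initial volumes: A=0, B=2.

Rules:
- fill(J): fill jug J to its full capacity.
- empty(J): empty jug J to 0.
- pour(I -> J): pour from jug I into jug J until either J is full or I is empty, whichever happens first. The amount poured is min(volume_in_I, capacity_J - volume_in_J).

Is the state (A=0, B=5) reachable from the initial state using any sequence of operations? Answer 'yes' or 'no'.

BFS from (A=0, B=2):
  1. fill(B) -> (A=0 B=5)
Target reached → yes.

Answer: yes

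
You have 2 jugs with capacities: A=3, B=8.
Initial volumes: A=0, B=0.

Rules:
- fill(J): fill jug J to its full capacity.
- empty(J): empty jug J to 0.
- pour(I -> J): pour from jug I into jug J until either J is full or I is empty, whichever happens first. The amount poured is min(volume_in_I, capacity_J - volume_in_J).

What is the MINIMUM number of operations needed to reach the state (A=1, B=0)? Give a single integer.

Answer: 7

Derivation:
BFS from (A=0, B=0). One shortest path:
  1. fill(A) -> (A=3 B=0)
  2. pour(A -> B) -> (A=0 B=3)
  3. fill(A) -> (A=3 B=3)
  4. pour(A -> B) -> (A=0 B=6)
  5. fill(A) -> (A=3 B=6)
  6. pour(A -> B) -> (A=1 B=8)
  7. empty(B) -> (A=1 B=0)
Reached target in 7 moves.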